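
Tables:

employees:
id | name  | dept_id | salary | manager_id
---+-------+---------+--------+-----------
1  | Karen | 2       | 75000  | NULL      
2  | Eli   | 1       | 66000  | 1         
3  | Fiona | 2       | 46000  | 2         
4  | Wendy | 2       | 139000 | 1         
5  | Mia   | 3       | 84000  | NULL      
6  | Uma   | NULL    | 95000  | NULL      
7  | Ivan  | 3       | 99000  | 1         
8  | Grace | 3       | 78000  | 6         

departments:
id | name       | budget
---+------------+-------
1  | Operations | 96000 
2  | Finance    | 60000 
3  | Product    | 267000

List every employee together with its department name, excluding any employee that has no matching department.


INNER JOIN keeps only employees rows whose dept_id matches an id in departments. Walk through each employee:
  - employee 1 (Karen): dept_id=2 -> matches Finance
  - employee 2 (Eli): dept_id=1 -> matches Operations
  - employee 3 (Fiona): dept_id=2 -> matches Finance
  - employee 4 (Wendy): dept_id=2 -> matches Finance
  - employee 5 (Mia): dept_id=3 -> matches Product
  - employee 6 (Uma): dept_id=NULL, no match -> dropped
  - employee 7 (Ivan): dept_id=3 -> matches Product
  - employee 8 (Grace): dept_id=3 -> matches Product
So 1 of 8 rows is dropped.

SQL:
SELECT a.name, b.name AS department
FROM employees a
INNER JOIN departments b ON a.dept_id = b.id

Result:
name  | department
------+-----------
Karen | Finance   
Eli   | Operations
Fiona | Finance   
Wendy | Finance   
Mia   | Product   
Ivan  | Product   
Grace | Product   


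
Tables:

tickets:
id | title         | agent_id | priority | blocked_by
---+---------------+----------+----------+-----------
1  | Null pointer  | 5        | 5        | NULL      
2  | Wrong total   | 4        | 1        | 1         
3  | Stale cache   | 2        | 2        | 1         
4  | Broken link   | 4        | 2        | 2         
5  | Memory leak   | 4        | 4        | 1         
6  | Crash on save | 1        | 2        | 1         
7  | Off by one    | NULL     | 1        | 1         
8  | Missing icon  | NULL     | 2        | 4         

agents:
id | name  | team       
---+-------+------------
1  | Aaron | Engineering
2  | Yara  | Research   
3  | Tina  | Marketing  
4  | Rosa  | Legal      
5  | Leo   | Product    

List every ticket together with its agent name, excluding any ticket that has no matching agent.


INNER JOIN keeps only tickets rows whose agent_id matches an id in agents. Walk through each ticket:
  - ticket 1 (Null pointer): agent_id=5 -> matches Leo
  - ticket 2 (Wrong total): agent_id=4 -> matches Rosa
  - ticket 3 (Stale cache): agent_id=2 -> matches Yara
  - ticket 4 (Broken link): agent_id=4 -> matches Rosa
  - ticket 5 (Memory leak): agent_id=4 -> matches Rosa
  - ticket 6 (Crash on save): agent_id=1 -> matches Aaron
  - ticket 7 (Off by one): agent_id=NULL, no match -> dropped
  - ticket 8 (Missing icon): agent_id=NULL, no match -> dropped
So 2 of 8 rows are dropped.

SQL:
SELECT a.title, b.name AS agent
FROM tickets a
INNER JOIN agents b ON a.agent_id = b.id

Result:
title         | agent
--------------+------
Null pointer  | Leo  
Wrong total   | Rosa 
Stale cache   | Yara 
Broken link   | Rosa 
Memory leak   | Rosa 
Crash on save | Aaron


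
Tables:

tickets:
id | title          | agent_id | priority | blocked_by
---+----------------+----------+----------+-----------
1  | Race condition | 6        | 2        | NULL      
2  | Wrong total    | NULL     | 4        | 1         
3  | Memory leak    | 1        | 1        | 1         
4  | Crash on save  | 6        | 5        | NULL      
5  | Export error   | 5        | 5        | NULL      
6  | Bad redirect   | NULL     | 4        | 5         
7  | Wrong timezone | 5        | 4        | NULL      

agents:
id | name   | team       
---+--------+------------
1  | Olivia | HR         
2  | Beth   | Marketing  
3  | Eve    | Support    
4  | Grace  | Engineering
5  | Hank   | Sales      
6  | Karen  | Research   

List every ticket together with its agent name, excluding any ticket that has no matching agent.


INNER JOIN keeps only tickets rows whose agent_id matches an id in agents. Walk through each ticket:
  - ticket 1 (Race condition): agent_id=6 -> matches Karen
  - ticket 2 (Wrong total): agent_id=NULL, no match -> dropped
  - ticket 3 (Memory leak): agent_id=1 -> matches Olivia
  - ticket 4 (Crash on save): agent_id=6 -> matches Karen
  - ticket 5 (Export error): agent_id=5 -> matches Hank
  - ticket 6 (Bad redirect): agent_id=NULL, no match -> dropped
  - ticket 7 (Wrong timezone): agent_id=5 -> matches Hank
So 2 of 7 rows are dropped.

SQL:
SELECT a.title, b.name AS agent
FROM tickets a
INNER JOIN agents b ON a.agent_id = b.id

Result:
title          | agent 
---------------+-------
Race condition | Karen 
Memory leak    | Olivia
Crash on save  | Karen 
Export error   | Hank  
Wrong timezone | Hank  


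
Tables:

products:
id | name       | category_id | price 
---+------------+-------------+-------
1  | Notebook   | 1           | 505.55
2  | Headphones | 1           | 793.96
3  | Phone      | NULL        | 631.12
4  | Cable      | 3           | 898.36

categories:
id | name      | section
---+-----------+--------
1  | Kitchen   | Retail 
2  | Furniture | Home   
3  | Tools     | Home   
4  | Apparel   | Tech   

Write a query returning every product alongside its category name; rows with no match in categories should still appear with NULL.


LEFT JOIN keeps every row from products (the left table); where category_id has no match in categories, the category columns become NULL. Walk through each product:
  - product 1 (Notebook): category_id=1 -> matches Kitchen
  - product 2 (Headphones): category_id=1 -> matches Kitchen
  - product 3 (Phone): category_id=NULL, no match -> kept with NULL
  - product 4 (Cable): category_id=3 -> matches Tools
All 4 rows appear; 1 has NULL category.

SQL:
SELECT a.name, b.name AS category
FROM products a
LEFT JOIN categories b ON a.category_id = b.id

Result:
name       | category
-----------+---------
Notebook   | Kitchen 
Headphones | Kitchen 
Phone      | NULL    
Cable      | Tools   


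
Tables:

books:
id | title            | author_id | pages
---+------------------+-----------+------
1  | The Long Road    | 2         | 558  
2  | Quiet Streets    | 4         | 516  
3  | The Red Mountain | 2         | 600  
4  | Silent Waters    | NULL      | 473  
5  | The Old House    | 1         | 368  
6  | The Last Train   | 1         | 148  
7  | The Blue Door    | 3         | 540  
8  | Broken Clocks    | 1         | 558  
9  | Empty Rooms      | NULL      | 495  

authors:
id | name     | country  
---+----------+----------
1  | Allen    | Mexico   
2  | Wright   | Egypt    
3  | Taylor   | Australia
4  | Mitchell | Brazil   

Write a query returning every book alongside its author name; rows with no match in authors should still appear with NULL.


LEFT JOIN keeps every row from books (the left table); where author_id has no match in authors, the author columns become NULL. Walk through each book:
  - book 1 (The Long Road): author_id=2 -> matches Wright
  - book 2 (Quiet Streets): author_id=4 -> matches Mitchell
  - book 3 (The Red Mountain): author_id=2 -> matches Wright
  - book 4 (Silent Waters): author_id=NULL, no match -> kept with NULL
  - book 5 (The Old House): author_id=1 -> matches Allen
  - book 6 (The Last Train): author_id=1 -> matches Allen
  - book 7 (The Blue Door): author_id=3 -> matches Taylor
  - book 8 (Broken Clocks): author_id=1 -> matches Allen
  - book 9 (Empty Rooms): author_id=NULL, no match -> kept with NULL
All 9 rows appear; 2 have NULL author.

SQL:
SELECT a.title, b.name AS author
FROM books a
LEFT JOIN authors b ON a.author_id = b.id

Result:
title            | author  
-----------------+---------
The Long Road    | Wright  
Quiet Streets    | Mitchell
The Red Mountain | Wright  
Silent Waters    | NULL    
The Old House    | Allen   
The Last Train   | Allen   
The Blue Door    | Taylor  
Broken Clocks    | Allen   
Empty Rooms      | NULL    


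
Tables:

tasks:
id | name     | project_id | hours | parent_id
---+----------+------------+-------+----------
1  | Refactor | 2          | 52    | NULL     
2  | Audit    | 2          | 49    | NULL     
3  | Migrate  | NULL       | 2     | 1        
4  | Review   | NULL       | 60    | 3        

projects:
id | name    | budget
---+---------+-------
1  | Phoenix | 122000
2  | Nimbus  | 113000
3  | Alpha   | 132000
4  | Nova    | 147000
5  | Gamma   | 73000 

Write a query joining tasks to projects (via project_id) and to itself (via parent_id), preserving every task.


Two LEFT JOINs from the same base table tasks: one to projects via project_id, one to tasks itself via parent_id. Both are LEFT so every task is preserved.
Match against projects:
  - task 1 (Refactor): project_id=2 -> matches Nimbus
  - task 2 (Audit): project_id=2 -> matches Nimbus
  - task 3 (Migrate): project_id=NULL, no match -> kept with NULL
  - task 4 (Review): project_id=NULL, no match -> kept with NULL
Match against tasks (self):
  - task 1 (Refactor): parent_id=NULL -> NULL
  - task 2 (Audit): parent_id=NULL -> NULL
  - task 3 (Migrate): parent_id=1 -> Refactor
  - task 4 (Review): parent_id=3 -> Migrate

SQL:
SELECT a.name, b.name AS project, c.name AS parent
FROM tasks a
LEFT JOIN projects b ON a.project_id = b.id
LEFT JOIN tasks c ON a.parent_id = c.id

Result:
name     | project | parent  
---------+---------+---------
Refactor | Nimbus  | NULL    
Audit    | Nimbus  | NULL    
Migrate  | NULL    | Refactor
Review   | NULL    | Migrate 


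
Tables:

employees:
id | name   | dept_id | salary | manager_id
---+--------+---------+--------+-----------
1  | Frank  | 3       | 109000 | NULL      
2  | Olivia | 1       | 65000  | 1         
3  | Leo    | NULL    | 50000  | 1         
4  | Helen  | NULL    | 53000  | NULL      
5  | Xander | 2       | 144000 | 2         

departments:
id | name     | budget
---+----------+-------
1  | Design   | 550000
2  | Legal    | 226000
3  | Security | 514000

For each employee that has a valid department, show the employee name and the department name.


INNER JOIN keeps only employees rows whose dept_id matches an id in departments. Walk through each employee:
  - employee 1 (Frank): dept_id=3 -> matches Security
  - employee 2 (Olivia): dept_id=1 -> matches Design
  - employee 3 (Leo): dept_id=NULL, no match -> dropped
  - employee 4 (Helen): dept_id=NULL, no match -> dropped
  - employee 5 (Xander): dept_id=2 -> matches Legal
So 2 of 5 rows are dropped.

SQL:
SELECT a.name, b.name AS department
FROM employees a
INNER JOIN departments b ON a.dept_id = b.id

Result:
name   | department
-------+-----------
Frank  | Security  
Olivia | Design    
Xander | Legal     


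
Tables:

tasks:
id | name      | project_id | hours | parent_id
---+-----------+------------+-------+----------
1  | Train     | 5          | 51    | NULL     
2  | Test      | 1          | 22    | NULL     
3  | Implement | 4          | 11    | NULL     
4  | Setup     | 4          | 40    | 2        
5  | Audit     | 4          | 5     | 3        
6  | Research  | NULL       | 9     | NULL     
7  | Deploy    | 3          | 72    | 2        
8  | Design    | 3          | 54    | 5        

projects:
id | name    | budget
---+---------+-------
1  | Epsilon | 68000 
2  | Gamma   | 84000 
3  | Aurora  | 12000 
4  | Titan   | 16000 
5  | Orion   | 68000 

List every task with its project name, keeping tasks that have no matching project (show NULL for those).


LEFT JOIN keeps every row from tasks (the left table); where project_id has no match in projects, the project columns become NULL. Walk through each task:
  - task 1 (Train): project_id=5 -> matches Orion
  - task 2 (Test): project_id=1 -> matches Epsilon
  - task 3 (Implement): project_id=4 -> matches Titan
  - task 4 (Setup): project_id=4 -> matches Titan
  - task 5 (Audit): project_id=4 -> matches Titan
  - task 6 (Research): project_id=NULL, no match -> kept with NULL
  - task 7 (Deploy): project_id=3 -> matches Aurora
  - task 8 (Design): project_id=3 -> matches Aurora
All 8 rows appear; 1 has NULL project.

SQL:
SELECT a.name, b.name AS project
FROM tasks a
LEFT JOIN projects b ON a.project_id = b.id

Result:
name      | project
----------+--------
Train     | Orion  
Test      | Epsilon
Implement | Titan  
Setup     | Titan  
Audit     | Titan  
Research  | NULL   
Deploy    | Aurora 
Design    | Aurora 


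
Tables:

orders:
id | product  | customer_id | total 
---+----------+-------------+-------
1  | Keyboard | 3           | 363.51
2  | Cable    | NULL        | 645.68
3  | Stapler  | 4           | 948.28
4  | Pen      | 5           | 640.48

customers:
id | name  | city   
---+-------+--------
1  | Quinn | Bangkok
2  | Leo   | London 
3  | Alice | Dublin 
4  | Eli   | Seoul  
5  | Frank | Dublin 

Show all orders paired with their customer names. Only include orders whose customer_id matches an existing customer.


INNER JOIN keeps only orders rows whose customer_id matches an id in customers. Walk through each order:
  - order 1 (Keyboard): customer_id=3 -> matches Alice
  - order 2 (Cable): customer_id=NULL, no match -> dropped
  - order 3 (Stapler): customer_id=4 -> matches Eli
  - order 4 (Pen): customer_id=5 -> matches Frank
So 1 of 4 rows is dropped.

SQL:
SELECT a.product, b.name AS customer
FROM orders a
INNER JOIN customers b ON a.customer_id = b.id

Result:
product  | customer
---------+---------
Keyboard | Alice   
Stapler  | Eli     
Pen      | Frank   


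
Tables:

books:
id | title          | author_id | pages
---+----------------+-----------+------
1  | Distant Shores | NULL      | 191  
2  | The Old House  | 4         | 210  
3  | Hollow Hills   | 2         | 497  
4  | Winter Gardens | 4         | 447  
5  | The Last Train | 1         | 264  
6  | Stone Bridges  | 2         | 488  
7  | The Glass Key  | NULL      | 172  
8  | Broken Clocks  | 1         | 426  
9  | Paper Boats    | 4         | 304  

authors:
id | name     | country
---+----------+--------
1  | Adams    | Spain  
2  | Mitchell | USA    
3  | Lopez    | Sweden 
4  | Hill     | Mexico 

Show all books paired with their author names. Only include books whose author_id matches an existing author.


INNER JOIN keeps only books rows whose author_id matches an id in authors. Walk through each book:
  - book 1 (Distant Shores): author_id=NULL, no match -> dropped
  - book 2 (The Old House): author_id=4 -> matches Hill
  - book 3 (Hollow Hills): author_id=2 -> matches Mitchell
  - book 4 (Winter Gardens): author_id=4 -> matches Hill
  - book 5 (The Last Train): author_id=1 -> matches Adams
  - book 6 (Stone Bridges): author_id=2 -> matches Mitchell
  - book 7 (The Glass Key): author_id=NULL, no match -> dropped
  - book 8 (Broken Clocks): author_id=1 -> matches Adams
  - book 9 (Paper Boats): author_id=4 -> matches Hill
So 2 of 9 rows are dropped.

SQL:
SELECT a.title, b.name AS author
FROM books a
INNER JOIN authors b ON a.author_id = b.id

Result:
title          | author  
---------------+---------
The Old House  | Hill    
Hollow Hills   | Mitchell
Winter Gardens | Hill    
The Last Train | Adams   
Stone Bridges  | Mitchell
Broken Clocks  | Adams   
Paper Boats    | Hill    


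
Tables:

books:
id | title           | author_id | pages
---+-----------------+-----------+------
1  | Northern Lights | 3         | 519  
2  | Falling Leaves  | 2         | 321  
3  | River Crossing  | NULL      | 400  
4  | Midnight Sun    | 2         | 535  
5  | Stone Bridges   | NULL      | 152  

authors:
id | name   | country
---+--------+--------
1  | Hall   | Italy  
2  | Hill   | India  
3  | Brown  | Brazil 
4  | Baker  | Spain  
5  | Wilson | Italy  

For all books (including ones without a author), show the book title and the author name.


LEFT JOIN keeps every row from books (the left table); where author_id has no match in authors, the author columns become NULL. Walk through each book:
  - book 1 (Northern Lights): author_id=3 -> matches Brown
  - book 2 (Falling Leaves): author_id=2 -> matches Hill
  - book 3 (River Crossing): author_id=NULL, no match -> kept with NULL
  - book 4 (Midnight Sun): author_id=2 -> matches Hill
  - book 5 (Stone Bridges): author_id=NULL, no match -> kept with NULL
All 5 rows appear; 2 have NULL author.

SQL:
SELECT a.title, b.name AS author
FROM books a
LEFT JOIN authors b ON a.author_id = b.id

Result:
title           | author
----------------+-------
Northern Lights | Brown 
Falling Leaves  | Hill  
River Crossing  | NULL  
Midnight Sun    | Hill  
Stone Bridges   | NULL  


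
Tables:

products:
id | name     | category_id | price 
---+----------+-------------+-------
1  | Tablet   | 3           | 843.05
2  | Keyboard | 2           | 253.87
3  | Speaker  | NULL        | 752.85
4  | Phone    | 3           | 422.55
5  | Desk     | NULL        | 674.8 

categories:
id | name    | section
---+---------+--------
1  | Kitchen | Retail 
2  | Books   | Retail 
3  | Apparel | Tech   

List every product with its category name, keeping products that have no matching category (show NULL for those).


LEFT JOIN keeps every row from products (the left table); where category_id has no match in categories, the category columns become NULL. Walk through each product:
  - product 1 (Tablet): category_id=3 -> matches Apparel
  - product 2 (Keyboard): category_id=2 -> matches Books
  - product 3 (Speaker): category_id=NULL, no match -> kept with NULL
  - product 4 (Phone): category_id=3 -> matches Apparel
  - product 5 (Desk): category_id=NULL, no match -> kept with NULL
All 5 rows appear; 2 have NULL category.

SQL:
SELECT a.name, b.name AS category
FROM products a
LEFT JOIN categories b ON a.category_id = b.id

Result:
name     | category
---------+---------
Tablet   | Apparel 
Keyboard | Books   
Speaker  | NULL    
Phone    | Apparel 
Desk     | NULL    


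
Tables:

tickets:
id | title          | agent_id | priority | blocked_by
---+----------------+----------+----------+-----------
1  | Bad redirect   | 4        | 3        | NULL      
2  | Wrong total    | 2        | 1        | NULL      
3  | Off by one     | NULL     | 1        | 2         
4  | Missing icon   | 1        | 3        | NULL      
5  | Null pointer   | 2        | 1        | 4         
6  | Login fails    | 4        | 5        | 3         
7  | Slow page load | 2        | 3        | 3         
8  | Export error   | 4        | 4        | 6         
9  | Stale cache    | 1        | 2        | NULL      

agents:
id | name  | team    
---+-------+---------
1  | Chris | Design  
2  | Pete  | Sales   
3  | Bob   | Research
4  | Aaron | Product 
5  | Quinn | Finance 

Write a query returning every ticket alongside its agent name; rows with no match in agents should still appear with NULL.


LEFT JOIN keeps every row from tickets (the left table); where agent_id has no match in agents, the agent columns become NULL. Walk through each ticket:
  - ticket 1 (Bad redirect): agent_id=4 -> matches Aaron
  - ticket 2 (Wrong total): agent_id=2 -> matches Pete
  - ticket 3 (Off by one): agent_id=NULL, no match -> kept with NULL
  - ticket 4 (Missing icon): agent_id=1 -> matches Chris
  - ticket 5 (Null pointer): agent_id=2 -> matches Pete
  - ticket 6 (Login fails): agent_id=4 -> matches Aaron
  - ticket 7 (Slow page load): agent_id=2 -> matches Pete
  - ticket 8 (Export error): agent_id=4 -> matches Aaron
  - ticket 9 (Stale cache): agent_id=1 -> matches Chris
All 9 rows appear; 1 has NULL agent.

SQL:
SELECT a.title, b.name AS agent
FROM tickets a
LEFT JOIN agents b ON a.agent_id = b.id

Result:
title          | agent
---------------+------
Bad redirect   | Aaron
Wrong total    | Pete 
Off by one     | NULL 
Missing icon   | Chris
Null pointer   | Pete 
Login fails    | Aaron
Slow page load | Pete 
Export error   | Aaron
Stale cache    | Chris


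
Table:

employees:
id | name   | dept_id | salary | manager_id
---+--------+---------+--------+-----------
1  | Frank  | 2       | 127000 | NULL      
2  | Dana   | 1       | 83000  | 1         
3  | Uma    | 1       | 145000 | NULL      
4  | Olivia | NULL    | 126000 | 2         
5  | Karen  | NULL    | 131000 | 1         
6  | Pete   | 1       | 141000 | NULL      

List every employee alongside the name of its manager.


This is a self-join: employees is joined to a second copy of itself, matching each row's manager_id to another row's id. Use LEFT JOIN so rows with manager_id=NULL are kept.
  - employee 1 (Frank): manager_id=NULL -> NULL
  - employee 2 (Dana): manager_id=1 -> Frank
  - employee 3 (Uma): manager_id=NULL -> NULL
  - employee 4 (Olivia): manager_id=2 -> Dana
  - employee 5 (Karen): manager_id=1 -> Frank
  - employee 6 (Pete): manager_id=NULL -> NULL

SQL:
SELECT a.name AS item, b.name AS manager
FROM employees a
LEFT JOIN employees b ON a.manager_id = b.id

Result:
item   | manager
-------+--------
Frank  | NULL   
Dana   | Frank  
Uma    | NULL   
Olivia | Dana   
Karen  | Frank  
Pete   | NULL   


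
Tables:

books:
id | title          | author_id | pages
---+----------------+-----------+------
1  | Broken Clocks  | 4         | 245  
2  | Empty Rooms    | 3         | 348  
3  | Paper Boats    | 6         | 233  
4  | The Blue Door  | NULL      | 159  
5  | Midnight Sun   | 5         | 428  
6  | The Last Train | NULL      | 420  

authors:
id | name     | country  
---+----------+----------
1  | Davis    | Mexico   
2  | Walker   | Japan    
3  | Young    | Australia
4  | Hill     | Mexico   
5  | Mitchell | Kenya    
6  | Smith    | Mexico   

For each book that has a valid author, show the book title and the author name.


INNER JOIN keeps only books rows whose author_id matches an id in authors. Walk through each book:
  - book 1 (Broken Clocks): author_id=4 -> matches Hill
  - book 2 (Empty Rooms): author_id=3 -> matches Young
  - book 3 (Paper Boats): author_id=6 -> matches Smith
  - book 4 (The Blue Door): author_id=NULL, no match -> dropped
  - book 5 (Midnight Sun): author_id=5 -> matches Mitchell
  - book 6 (The Last Train): author_id=NULL, no match -> dropped
So 2 of 6 rows are dropped.

SQL:
SELECT a.title, b.name AS author
FROM books a
INNER JOIN authors b ON a.author_id = b.id

Result:
title         | author  
--------------+---------
Broken Clocks | Hill    
Empty Rooms   | Young   
Paper Boats   | Smith   
Midnight Sun  | Mitchell


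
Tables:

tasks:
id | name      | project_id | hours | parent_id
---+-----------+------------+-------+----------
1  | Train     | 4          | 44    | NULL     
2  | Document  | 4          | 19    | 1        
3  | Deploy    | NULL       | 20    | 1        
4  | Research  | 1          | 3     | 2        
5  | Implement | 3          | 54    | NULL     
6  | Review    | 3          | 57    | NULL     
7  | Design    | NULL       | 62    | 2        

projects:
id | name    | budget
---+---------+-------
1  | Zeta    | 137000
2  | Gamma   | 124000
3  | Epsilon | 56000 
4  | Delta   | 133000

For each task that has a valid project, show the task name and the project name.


INNER JOIN keeps only tasks rows whose project_id matches an id in projects. Walk through each task:
  - task 1 (Train): project_id=4 -> matches Delta
  - task 2 (Document): project_id=4 -> matches Delta
  - task 3 (Deploy): project_id=NULL, no match -> dropped
  - task 4 (Research): project_id=1 -> matches Zeta
  - task 5 (Implement): project_id=3 -> matches Epsilon
  - task 6 (Review): project_id=3 -> matches Epsilon
  - task 7 (Design): project_id=NULL, no match -> dropped
So 2 of 7 rows are dropped.

SQL:
SELECT a.name, b.name AS project
FROM tasks a
INNER JOIN projects b ON a.project_id = b.id

Result:
name      | project
----------+--------
Train     | Delta  
Document  | Delta  
Research  | Zeta   
Implement | Epsilon
Review    | Epsilon


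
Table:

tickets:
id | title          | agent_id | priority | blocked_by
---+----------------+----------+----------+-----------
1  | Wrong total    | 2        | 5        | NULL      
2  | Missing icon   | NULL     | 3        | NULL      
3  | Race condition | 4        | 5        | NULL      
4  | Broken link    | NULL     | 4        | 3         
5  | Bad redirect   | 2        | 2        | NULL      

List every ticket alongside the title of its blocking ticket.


This is a self-join: tickets is joined to a second copy of itself, matching each row's blocked_by to another row's id. Use LEFT JOIN so rows with blocked_by=NULL are kept.
  - ticket 1 (Wrong total): blocked_by=NULL -> NULL
  - ticket 2 (Missing icon): blocked_by=NULL -> NULL
  - ticket 3 (Race condition): blocked_by=NULL -> NULL
  - ticket 4 (Broken link): blocked_by=3 -> Race condition
  - ticket 5 (Bad redirect): blocked_by=NULL -> NULL

SQL:
SELECT a.title AS item, b.title AS blocked_by
FROM tickets a
LEFT JOIN tickets b ON a.blocked_by = b.id

Result:
item           | blocked_by    
---------------+---------------
Wrong total    | NULL          
Missing icon   | NULL          
Race condition | NULL          
Broken link    | Race condition
Bad redirect   | NULL          


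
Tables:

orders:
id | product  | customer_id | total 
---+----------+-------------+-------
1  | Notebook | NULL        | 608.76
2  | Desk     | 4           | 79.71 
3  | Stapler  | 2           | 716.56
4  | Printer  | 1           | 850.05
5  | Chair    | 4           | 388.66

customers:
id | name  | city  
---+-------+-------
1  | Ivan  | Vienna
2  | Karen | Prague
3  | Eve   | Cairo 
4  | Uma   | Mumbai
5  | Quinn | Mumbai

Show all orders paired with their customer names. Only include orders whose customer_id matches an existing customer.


INNER JOIN keeps only orders rows whose customer_id matches an id in customers. Walk through each order:
  - order 1 (Notebook): customer_id=NULL, no match -> dropped
  - order 2 (Desk): customer_id=4 -> matches Uma
  - order 3 (Stapler): customer_id=2 -> matches Karen
  - order 4 (Printer): customer_id=1 -> matches Ivan
  - order 5 (Chair): customer_id=4 -> matches Uma
So 1 of 5 rows is dropped.

SQL:
SELECT a.product, b.name AS customer
FROM orders a
INNER JOIN customers b ON a.customer_id = b.id

Result:
product | customer
--------+---------
Desk    | Uma     
Stapler | Karen   
Printer | Ivan    
Chair   | Uma     


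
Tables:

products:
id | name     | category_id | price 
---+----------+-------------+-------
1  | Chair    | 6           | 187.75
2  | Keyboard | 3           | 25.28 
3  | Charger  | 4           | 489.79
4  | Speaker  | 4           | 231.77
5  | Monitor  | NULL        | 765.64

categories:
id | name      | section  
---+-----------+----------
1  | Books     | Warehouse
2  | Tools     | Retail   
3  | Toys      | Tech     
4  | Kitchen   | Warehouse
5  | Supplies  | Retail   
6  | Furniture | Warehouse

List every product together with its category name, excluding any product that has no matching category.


INNER JOIN keeps only products rows whose category_id matches an id in categories. Walk through each product:
  - product 1 (Chair): category_id=6 -> matches Furniture
  - product 2 (Keyboard): category_id=3 -> matches Toys
  - product 3 (Charger): category_id=4 -> matches Kitchen
  - product 4 (Speaker): category_id=4 -> matches Kitchen
  - product 5 (Monitor): category_id=NULL, no match -> dropped
So 1 of 5 rows is dropped.

SQL:
SELECT a.name, b.name AS category
FROM products a
INNER JOIN categories b ON a.category_id = b.id

Result:
name     | category 
---------+----------
Chair    | Furniture
Keyboard | Toys     
Charger  | Kitchen  
Speaker  | Kitchen  


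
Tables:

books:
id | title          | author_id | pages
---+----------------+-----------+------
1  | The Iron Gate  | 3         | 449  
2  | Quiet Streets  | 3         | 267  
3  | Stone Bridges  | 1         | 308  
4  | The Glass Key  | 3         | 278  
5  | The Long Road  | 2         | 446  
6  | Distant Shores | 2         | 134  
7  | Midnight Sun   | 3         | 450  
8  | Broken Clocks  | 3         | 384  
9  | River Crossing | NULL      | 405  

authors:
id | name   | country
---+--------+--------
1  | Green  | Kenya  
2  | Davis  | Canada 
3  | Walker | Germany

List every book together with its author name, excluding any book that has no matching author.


INNER JOIN keeps only books rows whose author_id matches an id in authors. Walk through each book:
  - book 1 (The Iron Gate): author_id=3 -> matches Walker
  - book 2 (Quiet Streets): author_id=3 -> matches Walker
  - book 3 (Stone Bridges): author_id=1 -> matches Green
  - book 4 (The Glass Key): author_id=3 -> matches Walker
  - book 5 (The Long Road): author_id=2 -> matches Davis
  - book 6 (Distant Shores): author_id=2 -> matches Davis
  - book 7 (Midnight Sun): author_id=3 -> matches Walker
  - book 8 (Broken Clocks): author_id=3 -> matches Walker
  - book 9 (River Crossing): author_id=NULL, no match -> dropped
So 1 of 9 rows is dropped.

SQL:
SELECT a.title, b.name AS author
FROM books a
INNER JOIN authors b ON a.author_id = b.id

Result:
title          | author
---------------+-------
The Iron Gate  | Walker
Quiet Streets  | Walker
Stone Bridges  | Green 
The Glass Key  | Walker
The Long Road  | Davis 
Distant Shores | Davis 
Midnight Sun   | Walker
Broken Clocks  | Walker


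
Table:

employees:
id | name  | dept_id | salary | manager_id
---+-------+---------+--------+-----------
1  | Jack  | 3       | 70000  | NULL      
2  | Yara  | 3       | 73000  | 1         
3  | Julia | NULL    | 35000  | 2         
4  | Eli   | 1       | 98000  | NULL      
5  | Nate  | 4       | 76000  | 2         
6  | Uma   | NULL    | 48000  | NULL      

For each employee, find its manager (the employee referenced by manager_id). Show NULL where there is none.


This is a self-join: employees is joined to a second copy of itself, matching each row's manager_id to another row's id. Use LEFT JOIN so rows with manager_id=NULL are kept.
  - employee 1 (Jack): manager_id=NULL -> NULL
  - employee 2 (Yara): manager_id=1 -> Jack
  - employee 3 (Julia): manager_id=2 -> Yara
  - employee 4 (Eli): manager_id=NULL -> NULL
  - employee 5 (Nate): manager_id=2 -> Yara
  - employee 6 (Uma): manager_id=NULL -> NULL

SQL:
SELECT a.name AS item, b.name AS manager
FROM employees a
LEFT JOIN employees b ON a.manager_id = b.id

Result:
item  | manager
------+--------
Jack  | NULL   
Yara  | Jack   
Julia | Yara   
Eli   | NULL   
Nate  | Yara   
Uma   | NULL   


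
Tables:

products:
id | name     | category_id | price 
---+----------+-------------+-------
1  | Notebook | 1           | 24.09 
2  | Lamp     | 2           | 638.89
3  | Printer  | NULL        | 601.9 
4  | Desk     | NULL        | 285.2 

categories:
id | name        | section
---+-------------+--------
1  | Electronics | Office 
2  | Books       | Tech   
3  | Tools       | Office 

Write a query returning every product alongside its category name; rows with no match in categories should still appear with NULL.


LEFT JOIN keeps every row from products (the left table); where category_id has no match in categories, the category columns become NULL. Walk through each product:
  - product 1 (Notebook): category_id=1 -> matches Electronics
  - product 2 (Lamp): category_id=2 -> matches Books
  - product 3 (Printer): category_id=NULL, no match -> kept with NULL
  - product 4 (Desk): category_id=NULL, no match -> kept with NULL
All 4 rows appear; 2 have NULL category.

SQL:
SELECT a.name, b.name AS category
FROM products a
LEFT JOIN categories b ON a.category_id = b.id

Result:
name     | category   
---------+------------
Notebook | Electronics
Lamp     | Books      
Printer  | NULL       
Desk     | NULL       


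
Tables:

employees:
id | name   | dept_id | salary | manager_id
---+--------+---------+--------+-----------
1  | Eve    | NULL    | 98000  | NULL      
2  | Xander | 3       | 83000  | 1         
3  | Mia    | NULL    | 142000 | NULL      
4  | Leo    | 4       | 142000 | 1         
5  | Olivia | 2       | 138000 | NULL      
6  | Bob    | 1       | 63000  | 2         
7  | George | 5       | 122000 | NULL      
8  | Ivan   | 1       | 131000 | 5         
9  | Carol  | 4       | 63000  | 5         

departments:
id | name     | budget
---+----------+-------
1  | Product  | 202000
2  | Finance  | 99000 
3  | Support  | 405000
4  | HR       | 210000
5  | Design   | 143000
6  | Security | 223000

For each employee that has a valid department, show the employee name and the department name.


INNER JOIN keeps only employees rows whose dept_id matches an id in departments. Walk through each employee:
  - employee 1 (Eve): dept_id=NULL, no match -> dropped
  - employee 2 (Xander): dept_id=3 -> matches Support
  - employee 3 (Mia): dept_id=NULL, no match -> dropped
  - employee 4 (Leo): dept_id=4 -> matches HR
  - employee 5 (Olivia): dept_id=2 -> matches Finance
  - employee 6 (Bob): dept_id=1 -> matches Product
  - employee 7 (George): dept_id=5 -> matches Design
  - employee 8 (Ivan): dept_id=1 -> matches Product
  - employee 9 (Carol): dept_id=4 -> matches HR
So 2 of 9 rows are dropped.

SQL:
SELECT a.name, b.name AS department
FROM employees a
INNER JOIN departments b ON a.dept_id = b.id

Result:
name   | department
-------+-----------
Xander | Support   
Leo    | HR        
Olivia | Finance   
Bob    | Product   
George | Design    
Ivan   | Product   
Carol  | HR        


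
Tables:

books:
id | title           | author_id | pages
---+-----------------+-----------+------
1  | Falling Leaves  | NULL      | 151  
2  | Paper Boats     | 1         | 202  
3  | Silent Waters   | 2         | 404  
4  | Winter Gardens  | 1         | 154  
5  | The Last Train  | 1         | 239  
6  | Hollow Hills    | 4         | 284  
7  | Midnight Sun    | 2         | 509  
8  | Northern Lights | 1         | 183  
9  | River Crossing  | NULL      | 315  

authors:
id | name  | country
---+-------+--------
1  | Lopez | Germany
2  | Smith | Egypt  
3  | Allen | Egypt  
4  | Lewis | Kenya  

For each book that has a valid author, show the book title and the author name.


INNER JOIN keeps only books rows whose author_id matches an id in authors. Walk through each book:
  - book 1 (Falling Leaves): author_id=NULL, no match -> dropped
  - book 2 (Paper Boats): author_id=1 -> matches Lopez
  - book 3 (Silent Waters): author_id=2 -> matches Smith
  - book 4 (Winter Gardens): author_id=1 -> matches Lopez
  - book 5 (The Last Train): author_id=1 -> matches Lopez
  - book 6 (Hollow Hills): author_id=4 -> matches Lewis
  - book 7 (Midnight Sun): author_id=2 -> matches Smith
  - book 8 (Northern Lights): author_id=1 -> matches Lopez
  - book 9 (River Crossing): author_id=NULL, no match -> dropped
So 2 of 9 rows are dropped.

SQL:
SELECT a.title, b.name AS author
FROM books a
INNER JOIN authors b ON a.author_id = b.id

Result:
title           | author
----------------+-------
Paper Boats     | Lopez 
Silent Waters   | Smith 
Winter Gardens  | Lopez 
The Last Train  | Lopez 
Hollow Hills    | Lewis 
Midnight Sun    | Smith 
Northern Lights | Lopez 


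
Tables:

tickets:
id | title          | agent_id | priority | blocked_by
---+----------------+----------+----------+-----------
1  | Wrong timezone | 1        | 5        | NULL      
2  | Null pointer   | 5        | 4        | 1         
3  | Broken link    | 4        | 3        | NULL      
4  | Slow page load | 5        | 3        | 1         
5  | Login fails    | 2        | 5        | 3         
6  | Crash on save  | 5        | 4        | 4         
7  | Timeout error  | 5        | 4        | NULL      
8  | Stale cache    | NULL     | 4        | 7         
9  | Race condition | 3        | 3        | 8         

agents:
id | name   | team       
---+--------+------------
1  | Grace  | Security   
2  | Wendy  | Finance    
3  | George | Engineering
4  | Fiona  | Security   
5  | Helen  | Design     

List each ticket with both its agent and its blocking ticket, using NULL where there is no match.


Two LEFT JOINs from the same base table tickets: one to agents via agent_id, one to tickets itself via blocked_by. Both are LEFT so every ticket is preserved.
Match against agents:
  - ticket 1 (Wrong timezone): agent_id=1 -> matches Grace
  - ticket 2 (Null pointer): agent_id=5 -> matches Helen
  - ticket 3 (Broken link): agent_id=4 -> matches Fiona
  - ticket 4 (Slow page load): agent_id=5 -> matches Helen
  - ticket 5 (Login fails): agent_id=2 -> matches Wendy
  - ticket 6 (Crash on save): agent_id=5 -> matches Helen
  - ticket 7 (Timeout error): agent_id=5 -> matches Helen
  - ticket 8 (Stale cache): agent_id=NULL, no match -> kept with NULL
  - ticket 9 (Race condition): agent_id=3 -> matches George
Match against tickets (self):
  - ticket 1 (Wrong timezone): blocked_by=NULL -> NULL
  - ticket 2 (Null pointer): blocked_by=1 -> Wrong timezone
  - ticket 3 (Broken link): blocked_by=NULL -> NULL
  - ticket 4 (Slow page load): blocked_by=1 -> Wrong timezone
  - ticket 5 (Login fails): blocked_by=3 -> Broken link
  - ticket 6 (Crash on save): blocked_by=4 -> Slow page load
  - ticket 7 (Timeout error): blocked_by=NULL -> NULL
  - ticket 8 (Stale cache): blocked_by=7 -> Timeout error
  - ticket 9 (Race condition): blocked_by=8 -> Stale cache

SQL:
SELECT a.title, b.name AS agent, c.title AS blocked_by
FROM tickets a
LEFT JOIN agents b ON a.agent_id = b.id
LEFT JOIN tickets c ON a.blocked_by = c.id

Result:
title          | agent  | blocked_by    
---------------+--------+---------------
Wrong timezone | Grace  | NULL          
Null pointer   | Helen  | Wrong timezone
Broken link    | Fiona  | NULL          
Slow page load | Helen  | Wrong timezone
Login fails    | Wendy  | Broken link   
Crash on save  | Helen  | Slow page load
Timeout error  | Helen  | NULL          
Stale cache    | NULL   | Timeout error 
Race condition | George | Stale cache   


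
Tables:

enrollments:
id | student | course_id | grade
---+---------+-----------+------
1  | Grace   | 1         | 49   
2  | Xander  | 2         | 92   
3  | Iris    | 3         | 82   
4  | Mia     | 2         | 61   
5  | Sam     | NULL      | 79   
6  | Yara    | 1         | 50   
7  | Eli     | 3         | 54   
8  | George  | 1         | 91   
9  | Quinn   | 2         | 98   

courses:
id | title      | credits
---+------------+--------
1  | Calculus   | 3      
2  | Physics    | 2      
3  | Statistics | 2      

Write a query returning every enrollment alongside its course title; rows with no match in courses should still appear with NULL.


LEFT JOIN keeps every row from enrollments (the left table); where course_id has no match in courses, the course columns become NULL. Walk through each enrollment:
  - enrollment 1 (Grace): course_id=1 -> matches Calculus
  - enrollment 2 (Xander): course_id=2 -> matches Physics
  - enrollment 3 (Iris): course_id=3 -> matches Statistics
  - enrollment 4 (Mia): course_id=2 -> matches Physics
  - enrollment 5 (Sam): course_id=NULL, no match -> kept with NULL
  - enrollment 6 (Yara): course_id=1 -> matches Calculus
  - enrollment 7 (Eli): course_id=3 -> matches Statistics
  - enrollment 8 (George): course_id=1 -> matches Calculus
  - enrollment 9 (Quinn): course_id=2 -> matches Physics
All 9 rows appear; 1 has NULL course.

SQL:
SELECT a.student, b.title AS course
FROM enrollments a
LEFT JOIN courses b ON a.course_id = b.id

Result:
student | course    
--------+-----------
Grace   | Calculus  
Xander  | Physics   
Iris    | Statistics
Mia     | Physics   
Sam     | NULL      
Yara    | Calculus  
Eli     | Statistics
George  | Calculus  
Quinn   | Physics   


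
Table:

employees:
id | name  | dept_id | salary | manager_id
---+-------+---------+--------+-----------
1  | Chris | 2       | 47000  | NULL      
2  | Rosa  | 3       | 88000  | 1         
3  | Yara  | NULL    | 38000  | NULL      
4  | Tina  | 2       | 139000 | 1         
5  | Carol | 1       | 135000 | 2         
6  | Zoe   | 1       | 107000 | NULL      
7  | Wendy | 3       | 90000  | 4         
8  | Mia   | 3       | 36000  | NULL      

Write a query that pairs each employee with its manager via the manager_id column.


This is a self-join: employees is joined to a second copy of itself, matching each row's manager_id to another row's id. Use LEFT JOIN so rows with manager_id=NULL are kept.
  - employee 1 (Chris): manager_id=NULL -> NULL
  - employee 2 (Rosa): manager_id=1 -> Chris
  - employee 3 (Yara): manager_id=NULL -> NULL
  - employee 4 (Tina): manager_id=1 -> Chris
  - employee 5 (Carol): manager_id=2 -> Rosa
  - employee 6 (Zoe): manager_id=NULL -> NULL
  - employee 7 (Wendy): manager_id=4 -> Tina
  - employee 8 (Mia): manager_id=NULL -> NULL

SQL:
SELECT a.name AS item, b.name AS manager
FROM employees a
LEFT JOIN employees b ON a.manager_id = b.id

Result:
item  | manager
------+--------
Chris | NULL   
Rosa  | Chris  
Yara  | NULL   
Tina  | Chris  
Carol | Rosa   
Zoe   | NULL   
Wendy | Tina   
Mia   | NULL   
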